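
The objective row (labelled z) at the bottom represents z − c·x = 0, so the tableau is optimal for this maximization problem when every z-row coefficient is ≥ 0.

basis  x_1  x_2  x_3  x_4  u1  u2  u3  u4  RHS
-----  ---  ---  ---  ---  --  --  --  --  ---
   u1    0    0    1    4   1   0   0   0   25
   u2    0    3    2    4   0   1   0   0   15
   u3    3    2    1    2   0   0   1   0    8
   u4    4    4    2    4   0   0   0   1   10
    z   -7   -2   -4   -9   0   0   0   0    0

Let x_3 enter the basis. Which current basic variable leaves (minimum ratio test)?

u4

Column x_3 entries and ratios — u1: 25/1 = 25; u2: 15/2 = 15/2; u3: 8/1 = 8; u4: 10/2 = 5.
Smallest ratio is 5 in the row of u4, so u4 leaves.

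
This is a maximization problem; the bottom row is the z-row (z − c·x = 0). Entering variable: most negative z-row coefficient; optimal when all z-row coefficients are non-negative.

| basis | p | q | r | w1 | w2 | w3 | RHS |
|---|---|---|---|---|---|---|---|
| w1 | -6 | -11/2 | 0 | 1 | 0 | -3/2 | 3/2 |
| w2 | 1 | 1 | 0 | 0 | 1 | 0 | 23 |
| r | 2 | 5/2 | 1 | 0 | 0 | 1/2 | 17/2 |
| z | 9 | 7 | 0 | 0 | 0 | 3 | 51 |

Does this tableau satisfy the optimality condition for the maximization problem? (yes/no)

Every z-row coefficient is ≥ 0, so the tableau is optimal.

yes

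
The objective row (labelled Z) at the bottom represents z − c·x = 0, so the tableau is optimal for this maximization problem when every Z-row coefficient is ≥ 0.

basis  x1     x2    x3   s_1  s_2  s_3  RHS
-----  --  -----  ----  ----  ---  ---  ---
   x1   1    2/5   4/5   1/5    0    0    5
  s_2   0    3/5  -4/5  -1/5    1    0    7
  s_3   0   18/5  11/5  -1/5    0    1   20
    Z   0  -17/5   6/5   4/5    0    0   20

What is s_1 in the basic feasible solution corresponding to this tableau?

0

s_1 is not in the basis, so in the current basic feasible solution s_1 = 0.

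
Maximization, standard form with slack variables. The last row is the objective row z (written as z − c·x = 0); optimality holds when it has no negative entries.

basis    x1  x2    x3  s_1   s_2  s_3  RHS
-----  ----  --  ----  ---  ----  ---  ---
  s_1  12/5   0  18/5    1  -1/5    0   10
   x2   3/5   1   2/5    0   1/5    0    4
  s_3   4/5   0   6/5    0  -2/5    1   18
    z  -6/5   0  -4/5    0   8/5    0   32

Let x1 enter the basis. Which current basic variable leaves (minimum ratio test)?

Column x1 entries and ratios — s_1: 10/(12/5) = 25/6; x2: 4/(3/5) = 20/3; s_3: 18/(4/5) = 45/2.
Smallest ratio is 25/6 in the row of s_1, so s_1 leaves.

s_1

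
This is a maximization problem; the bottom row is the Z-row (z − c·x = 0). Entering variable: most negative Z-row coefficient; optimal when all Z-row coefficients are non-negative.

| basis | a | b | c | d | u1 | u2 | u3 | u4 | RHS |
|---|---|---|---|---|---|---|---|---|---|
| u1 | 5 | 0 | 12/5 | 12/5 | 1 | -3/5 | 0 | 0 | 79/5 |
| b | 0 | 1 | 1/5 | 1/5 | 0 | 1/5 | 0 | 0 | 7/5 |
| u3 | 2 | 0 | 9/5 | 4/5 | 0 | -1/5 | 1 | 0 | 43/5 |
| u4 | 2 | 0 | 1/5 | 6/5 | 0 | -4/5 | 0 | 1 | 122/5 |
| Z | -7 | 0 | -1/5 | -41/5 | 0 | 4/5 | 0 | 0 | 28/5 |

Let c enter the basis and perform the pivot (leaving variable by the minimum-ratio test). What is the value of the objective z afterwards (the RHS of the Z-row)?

59/9

Ratio test on column c — row 1: (79/5)/(12/5) = 79/12; row 2: (7/5)/(1/5) = 7; row 3: (43/5)/(9/5) = 43/9; row 4: (122/5)/(1/5) = 122. Minimum is 43/9 at row 3 (u3 leaves); pivot element 9/5.
Pivot on row 3; the Z-row RHS becomes 28/5 − (-1/5)·(43/9) = 59/9.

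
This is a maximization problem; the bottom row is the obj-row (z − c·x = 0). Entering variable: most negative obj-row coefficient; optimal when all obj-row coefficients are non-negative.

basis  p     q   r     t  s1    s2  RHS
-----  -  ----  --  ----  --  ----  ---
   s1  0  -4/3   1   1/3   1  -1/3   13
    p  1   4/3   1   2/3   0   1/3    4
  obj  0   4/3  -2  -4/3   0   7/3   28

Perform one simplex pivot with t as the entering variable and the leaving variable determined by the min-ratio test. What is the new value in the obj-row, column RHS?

36

Ratio test on column t — row 1: 13/(1/3) = 39; row 2: 4/(2/3) = 6. Minimum is 6 at row 2 (p leaves); pivot element 2/3.
Divide row 2 by 2/3; eliminate column t from the other rows.
obj-row update in column RHS: 28 − (-4/3)·6 = 36.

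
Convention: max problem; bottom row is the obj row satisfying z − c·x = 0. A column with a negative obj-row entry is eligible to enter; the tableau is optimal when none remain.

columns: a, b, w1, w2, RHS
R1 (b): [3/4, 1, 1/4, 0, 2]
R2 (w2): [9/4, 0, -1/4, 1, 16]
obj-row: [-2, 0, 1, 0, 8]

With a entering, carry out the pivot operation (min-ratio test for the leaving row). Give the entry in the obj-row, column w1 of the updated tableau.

Ratio test on column a — row 1: 2/(3/4) = 8/3; row 2: 16/(9/4) = 64/9. Minimum is 8/3 at row 1 (b leaves); pivot element 3/4.
Divide row 1 by 3/4; eliminate column a from the other rows.
obj-row update in column w1: 1 − (-2)·(1/3) = 5/3.

5/3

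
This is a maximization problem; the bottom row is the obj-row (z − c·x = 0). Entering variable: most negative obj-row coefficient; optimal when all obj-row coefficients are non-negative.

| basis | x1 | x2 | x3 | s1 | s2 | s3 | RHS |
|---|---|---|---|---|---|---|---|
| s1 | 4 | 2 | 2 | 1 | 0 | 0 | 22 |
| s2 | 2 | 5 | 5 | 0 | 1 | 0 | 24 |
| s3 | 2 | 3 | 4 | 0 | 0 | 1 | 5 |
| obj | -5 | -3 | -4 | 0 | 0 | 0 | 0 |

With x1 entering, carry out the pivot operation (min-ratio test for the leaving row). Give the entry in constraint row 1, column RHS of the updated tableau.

Ratio test on column x1 — row 1: 22/4 = 11/2; row 2: 24/2 = 12; row 3: 5/2 = 5/2. Minimum is 5/2 at row 3 (s3 leaves); pivot element 2.
Divide row 3 by 2; eliminate column x1 from the other rows.
Row 1 update in column RHS: 22 − 4·(5/2) = 12.

12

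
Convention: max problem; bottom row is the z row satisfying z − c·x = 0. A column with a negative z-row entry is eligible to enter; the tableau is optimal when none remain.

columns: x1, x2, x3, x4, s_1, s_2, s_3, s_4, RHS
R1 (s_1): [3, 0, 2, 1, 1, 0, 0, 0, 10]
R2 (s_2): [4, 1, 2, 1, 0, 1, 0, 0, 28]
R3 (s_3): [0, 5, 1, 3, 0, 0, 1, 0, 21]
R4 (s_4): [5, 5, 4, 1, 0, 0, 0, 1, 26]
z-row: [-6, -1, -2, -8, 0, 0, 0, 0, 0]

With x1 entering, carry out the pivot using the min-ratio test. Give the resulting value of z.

20

Ratio test on column x1 — row 1: 10/3 = 10/3; row 2: 28/4 = 7; row 3: entry 0 ≤ 0; row 4: 26/5 = 26/5. Minimum is 10/3 at row 1 (s_1 leaves); pivot element 3.
Pivot on row 1; the z-row RHS becomes 0 − (-6)·(10/3) = 20.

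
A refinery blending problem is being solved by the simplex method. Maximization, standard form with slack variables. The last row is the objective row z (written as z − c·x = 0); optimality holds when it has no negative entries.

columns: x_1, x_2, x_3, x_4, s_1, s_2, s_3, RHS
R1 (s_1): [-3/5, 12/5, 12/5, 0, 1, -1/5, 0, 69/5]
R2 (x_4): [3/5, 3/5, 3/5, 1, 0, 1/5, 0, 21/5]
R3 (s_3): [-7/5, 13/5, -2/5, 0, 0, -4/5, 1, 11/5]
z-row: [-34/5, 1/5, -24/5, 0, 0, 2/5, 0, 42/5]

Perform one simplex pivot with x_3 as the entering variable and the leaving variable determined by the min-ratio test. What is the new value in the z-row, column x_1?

-8

Ratio test on column x_3 — row 1: (69/5)/(12/5) = 23/4; row 2: (21/5)/(3/5) = 7; row 3: entry -2/5 ≤ 0. Minimum is 23/4 at row 1 (s_1 leaves); pivot element 12/5.
Divide row 1 by 12/5; eliminate column x_3 from the other rows.
z-row update in column x_1: -34/5 − (-24/5)·(-1/4) = -8.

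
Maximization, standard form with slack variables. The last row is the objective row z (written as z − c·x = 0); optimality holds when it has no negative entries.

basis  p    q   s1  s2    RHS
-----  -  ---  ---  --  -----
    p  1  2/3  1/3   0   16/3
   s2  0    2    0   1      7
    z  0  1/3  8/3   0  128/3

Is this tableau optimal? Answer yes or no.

yes

Every z-row coefficient is ≥ 0, so the tableau is optimal.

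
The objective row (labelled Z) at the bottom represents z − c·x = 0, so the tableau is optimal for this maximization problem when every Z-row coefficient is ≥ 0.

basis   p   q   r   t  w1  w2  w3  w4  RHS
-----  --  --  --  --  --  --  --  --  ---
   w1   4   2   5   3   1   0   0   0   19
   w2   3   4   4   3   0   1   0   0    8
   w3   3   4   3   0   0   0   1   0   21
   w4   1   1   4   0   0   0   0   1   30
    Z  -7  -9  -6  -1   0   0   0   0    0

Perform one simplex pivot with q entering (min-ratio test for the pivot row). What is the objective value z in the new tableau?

18

Ratio test on column q — row 1: 19/2 = 19/2; row 2: 8/4 = 2; row 3: 21/4 = 21/4; row 4: 30/1 = 30. Minimum is 2 at row 2 (w2 leaves); pivot element 4.
Pivot on row 2; the Z-row RHS becomes 0 − (-9)·2 = 18.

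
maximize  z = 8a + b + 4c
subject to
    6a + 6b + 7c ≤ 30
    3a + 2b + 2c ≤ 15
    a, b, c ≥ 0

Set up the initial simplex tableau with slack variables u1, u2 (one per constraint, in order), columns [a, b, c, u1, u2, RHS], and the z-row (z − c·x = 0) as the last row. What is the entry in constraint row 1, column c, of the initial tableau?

Constraint 1 has coefficient 7 on c.

7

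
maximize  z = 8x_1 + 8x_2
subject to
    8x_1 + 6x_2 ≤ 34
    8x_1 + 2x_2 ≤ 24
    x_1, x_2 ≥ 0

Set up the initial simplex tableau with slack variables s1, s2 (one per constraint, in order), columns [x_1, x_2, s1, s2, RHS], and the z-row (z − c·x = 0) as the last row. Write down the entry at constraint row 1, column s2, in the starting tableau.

0

Slack s2 belongs to constraint 2; its column is the unit vector e_2, so the entry in row 1 is 0.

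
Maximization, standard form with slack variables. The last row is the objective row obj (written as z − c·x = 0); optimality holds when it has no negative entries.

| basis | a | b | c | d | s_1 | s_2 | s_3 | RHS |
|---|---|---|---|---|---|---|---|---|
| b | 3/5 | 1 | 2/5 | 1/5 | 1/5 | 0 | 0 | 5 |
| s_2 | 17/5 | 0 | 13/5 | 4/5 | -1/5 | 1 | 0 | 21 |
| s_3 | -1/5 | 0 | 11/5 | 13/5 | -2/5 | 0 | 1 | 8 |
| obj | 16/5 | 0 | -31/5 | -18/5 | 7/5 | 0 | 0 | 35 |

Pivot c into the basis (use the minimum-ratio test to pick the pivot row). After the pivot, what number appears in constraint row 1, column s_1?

Ratio test on column c — row 1: 5/(2/5) = 25/2; row 2: 21/(13/5) = 105/13; row 3: 8/(11/5) = 40/11. Minimum is 40/11 at row 3 (s_3 leaves); pivot element 11/5.
Divide row 3 by 11/5; eliminate column c from the other rows.
Row 1 update in column s_1: 1/5 − (2/5)·(-2/11) = 3/11.

3/11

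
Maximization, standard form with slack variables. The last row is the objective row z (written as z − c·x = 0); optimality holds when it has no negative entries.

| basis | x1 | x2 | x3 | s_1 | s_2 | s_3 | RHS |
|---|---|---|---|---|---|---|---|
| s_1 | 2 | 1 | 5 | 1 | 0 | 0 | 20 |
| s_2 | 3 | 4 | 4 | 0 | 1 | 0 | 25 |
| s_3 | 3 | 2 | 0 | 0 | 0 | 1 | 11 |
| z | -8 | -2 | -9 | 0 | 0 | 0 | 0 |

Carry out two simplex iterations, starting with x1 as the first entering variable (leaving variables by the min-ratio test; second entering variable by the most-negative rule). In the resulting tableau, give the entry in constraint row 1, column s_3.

Ratio test on column x1 — row 1: 20/2 = 10; row 2: 25/3 = 25/3; row 3: 11/3 = 11/3. Minimum is 11/3 at row 3 (s_3 leaves); pivot element 3.
Divide row 3 by 3; eliminate column x1 from the other rows.
Second iteration: most negative z-row entry is -9 in column x3, so x3 enters.
Ratio test on column x3 — row 1: (38/3)/5 = 38/15; row 2: 14/4 = 7/2; row 3: entry 0 ≤ 0. Minimum is 38/15 at row 1 (s_1 leaves); pivot element 5.
Divide row 1 by 5; eliminate column x3 from the other rows.
After both pivots, the entry at constraint row 1, column s_3 is -2/15.

-2/15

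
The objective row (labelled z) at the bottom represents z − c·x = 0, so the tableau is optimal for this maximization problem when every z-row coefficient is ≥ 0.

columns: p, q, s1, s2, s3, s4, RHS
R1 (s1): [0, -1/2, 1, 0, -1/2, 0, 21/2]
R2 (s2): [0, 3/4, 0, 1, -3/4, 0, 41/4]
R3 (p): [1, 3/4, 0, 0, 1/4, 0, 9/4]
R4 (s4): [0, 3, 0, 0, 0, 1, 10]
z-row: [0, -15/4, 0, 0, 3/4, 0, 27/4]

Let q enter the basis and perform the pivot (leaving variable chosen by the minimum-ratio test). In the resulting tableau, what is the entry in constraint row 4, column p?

-4

Ratio test on column q — row 1: entry -1/2 ≤ 0; row 2: (41/4)/(3/4) = 41/3; row 3: (9/4)/(3/4) = 3; row 4: 10/3 = 10/3. Minimum is 3 at row 3 (p leaves); pivot element 3/4.
Divide row 3 by 3/4; eliminate column q from the other rows.
Row 4 update in column p: 0 − 3·(4/3) = -4.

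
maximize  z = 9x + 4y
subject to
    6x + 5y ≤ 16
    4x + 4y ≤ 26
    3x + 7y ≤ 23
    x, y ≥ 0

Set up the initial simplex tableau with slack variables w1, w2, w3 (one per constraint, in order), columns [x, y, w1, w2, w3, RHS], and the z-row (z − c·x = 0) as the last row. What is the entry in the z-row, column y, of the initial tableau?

-4

The z-row carries the negated objective coefficients: the y entry is -4.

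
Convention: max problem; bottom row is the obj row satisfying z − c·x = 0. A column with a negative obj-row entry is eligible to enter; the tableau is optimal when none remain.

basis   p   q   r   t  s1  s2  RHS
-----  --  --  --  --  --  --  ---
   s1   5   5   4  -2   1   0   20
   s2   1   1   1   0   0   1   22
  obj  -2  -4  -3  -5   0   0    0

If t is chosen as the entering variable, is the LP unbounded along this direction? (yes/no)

yes

Every constraint-row entry in column t is ≤ 0, so increasing t is unbounded.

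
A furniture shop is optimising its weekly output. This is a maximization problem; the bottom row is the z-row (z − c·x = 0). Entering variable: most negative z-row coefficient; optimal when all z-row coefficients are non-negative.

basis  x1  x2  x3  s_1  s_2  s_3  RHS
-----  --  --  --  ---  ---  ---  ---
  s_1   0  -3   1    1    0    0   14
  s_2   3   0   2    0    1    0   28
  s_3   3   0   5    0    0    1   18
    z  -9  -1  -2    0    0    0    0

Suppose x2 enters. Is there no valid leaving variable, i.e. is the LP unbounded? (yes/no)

yes

Every constraint-row entry in column x2 is ≤ 0, so increasing x2 is unbounded.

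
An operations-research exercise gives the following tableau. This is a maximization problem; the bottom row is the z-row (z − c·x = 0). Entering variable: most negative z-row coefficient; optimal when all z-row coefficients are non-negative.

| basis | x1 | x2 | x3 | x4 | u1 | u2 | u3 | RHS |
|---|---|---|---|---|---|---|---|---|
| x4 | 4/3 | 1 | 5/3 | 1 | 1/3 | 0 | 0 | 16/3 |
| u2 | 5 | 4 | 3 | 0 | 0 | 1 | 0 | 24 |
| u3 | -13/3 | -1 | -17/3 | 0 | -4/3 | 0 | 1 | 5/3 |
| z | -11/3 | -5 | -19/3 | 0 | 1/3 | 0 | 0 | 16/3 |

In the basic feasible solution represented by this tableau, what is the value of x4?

x4 is basic (row 1); its value is the RHS of that row, 16/3.

16/3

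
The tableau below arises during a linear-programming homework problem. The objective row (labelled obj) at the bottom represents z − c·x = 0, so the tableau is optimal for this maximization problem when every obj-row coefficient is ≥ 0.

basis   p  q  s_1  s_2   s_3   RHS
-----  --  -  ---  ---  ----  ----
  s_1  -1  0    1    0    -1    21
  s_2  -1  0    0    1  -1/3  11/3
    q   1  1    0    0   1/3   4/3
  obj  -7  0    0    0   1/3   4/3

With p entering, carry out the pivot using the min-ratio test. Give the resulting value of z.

Ratio test on column p — row 1: entry -1 ≤ 0; row 2: entry -1 ≤ 0; row 3: (4/3)/1 = 4/3. Minimum is 4/3 at row 3 (q leaves); pivot element 1.
Pivot on row 3; the obj-row RHS becomes 4/3 − (-7)·(4/3) = 32/3.

32/3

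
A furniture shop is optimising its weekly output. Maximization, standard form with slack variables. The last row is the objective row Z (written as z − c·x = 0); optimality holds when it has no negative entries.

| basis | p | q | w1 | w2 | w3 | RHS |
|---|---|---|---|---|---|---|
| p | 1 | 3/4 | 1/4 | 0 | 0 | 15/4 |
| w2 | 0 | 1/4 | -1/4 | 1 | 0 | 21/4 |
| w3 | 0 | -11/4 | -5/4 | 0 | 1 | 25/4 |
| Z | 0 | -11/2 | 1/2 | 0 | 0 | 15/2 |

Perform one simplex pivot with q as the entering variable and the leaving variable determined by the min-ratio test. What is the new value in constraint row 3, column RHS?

20

Ratio test on column q — row 1: (15/4)/(3/4) = 5; row 2: (21/4)/(1/4) = 21; row 3: entry -11/4 ≤ 0. Minimum is 5 at row 1 (p leaves); pivot element 3/4.
Divide row 1 by 3/4; eliminate column q from the other rows.
Row 3 update in column RHS: 25/4 − (-11/4)·5 = 20.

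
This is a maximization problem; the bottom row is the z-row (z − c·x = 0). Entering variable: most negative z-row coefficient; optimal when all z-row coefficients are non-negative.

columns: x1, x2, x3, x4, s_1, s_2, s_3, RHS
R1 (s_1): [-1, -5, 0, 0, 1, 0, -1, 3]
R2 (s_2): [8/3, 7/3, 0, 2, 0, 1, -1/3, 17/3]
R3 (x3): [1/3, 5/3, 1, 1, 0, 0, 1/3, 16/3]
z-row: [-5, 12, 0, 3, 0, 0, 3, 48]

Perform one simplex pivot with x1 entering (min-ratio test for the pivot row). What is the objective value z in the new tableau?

469/8

Ratio test on column x1 — row 1: entry -1 ≤ 0; row 2: (17/3)/(8/3) = 17/8; row 3: (16/3)/(1/3) = 16. Minimum is 17/8 at row 2 (s_2 leaves); pivot element 8/3.
Pivot on row 2; the z-row RHS becomes 48 − (-5)·(17/8) = 469/8.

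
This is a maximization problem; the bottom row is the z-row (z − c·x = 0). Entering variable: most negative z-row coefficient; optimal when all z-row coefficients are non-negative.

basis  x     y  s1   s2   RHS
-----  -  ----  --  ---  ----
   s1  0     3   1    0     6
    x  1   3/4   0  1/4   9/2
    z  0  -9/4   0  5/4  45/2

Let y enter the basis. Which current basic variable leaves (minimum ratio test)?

s1

Column y entries and ratios — s1: 6/3 = 2; x: (9/2)/(3/4) = 6.
Smallest ratio is 2 in the row of s1, so s1 leaves.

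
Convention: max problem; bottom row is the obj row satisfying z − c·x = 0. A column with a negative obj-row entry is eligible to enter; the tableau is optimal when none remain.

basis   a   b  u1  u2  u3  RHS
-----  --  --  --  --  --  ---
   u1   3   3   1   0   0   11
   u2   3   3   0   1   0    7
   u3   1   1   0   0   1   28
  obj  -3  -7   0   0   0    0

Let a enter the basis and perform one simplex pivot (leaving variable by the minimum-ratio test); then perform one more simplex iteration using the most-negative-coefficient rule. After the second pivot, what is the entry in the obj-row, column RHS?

Ratio test on column a — row 1: 11/3 = 11/3; row 2: 7/3 = 7/3; row 3: 28/1 = 28. Minimum is 7/3 at row 2 (u2 leaves); pivot element 3.
Divide row 2 by 3; eliminate column a from the other rows.
Second iteration: most negative obj-row entry is -4 in column b, so b enters.
Ratio test on column b — row 1: entry 0 ≤ 0; row 2: (7/3)/1 = 7/3; row 3: entry 0 ≤ 0. Minimum is 7/3 at row 2 (a leaves); pivot element 1.
Divide row 2 by 1; eliminate column b from the other rows.
After both pivots, the entry at the obj-row, column RHS is 49/3.

49/3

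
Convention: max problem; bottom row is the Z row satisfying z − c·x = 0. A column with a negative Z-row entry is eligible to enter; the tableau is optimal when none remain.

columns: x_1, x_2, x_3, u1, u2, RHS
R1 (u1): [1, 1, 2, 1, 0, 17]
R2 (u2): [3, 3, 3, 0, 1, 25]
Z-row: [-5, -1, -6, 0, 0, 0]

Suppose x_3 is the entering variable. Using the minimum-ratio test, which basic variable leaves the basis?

u2

Column x_3 entries and ratios — u1: 17/2 = 17/2; u2: 25/3 = 25/3.
Smallest ratio is 25/3 in the row of u2, so u2 leaves.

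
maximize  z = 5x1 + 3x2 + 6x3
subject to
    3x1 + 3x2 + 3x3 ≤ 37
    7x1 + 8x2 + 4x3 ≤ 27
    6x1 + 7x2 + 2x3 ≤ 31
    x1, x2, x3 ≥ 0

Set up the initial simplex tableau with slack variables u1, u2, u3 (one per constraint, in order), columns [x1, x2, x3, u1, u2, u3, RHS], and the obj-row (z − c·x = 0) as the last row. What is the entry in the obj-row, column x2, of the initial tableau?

The obj-row carries the negated objective coefficients: the x2 entry is -3.

-3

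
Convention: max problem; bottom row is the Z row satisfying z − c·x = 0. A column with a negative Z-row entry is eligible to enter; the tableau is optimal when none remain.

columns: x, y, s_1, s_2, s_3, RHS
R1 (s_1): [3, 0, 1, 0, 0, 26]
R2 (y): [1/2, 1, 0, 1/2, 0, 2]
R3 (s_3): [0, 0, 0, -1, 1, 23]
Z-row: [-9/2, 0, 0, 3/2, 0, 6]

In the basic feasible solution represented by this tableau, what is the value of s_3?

23

s_3 is basic (row 3); its value is the RHS of that row, 23.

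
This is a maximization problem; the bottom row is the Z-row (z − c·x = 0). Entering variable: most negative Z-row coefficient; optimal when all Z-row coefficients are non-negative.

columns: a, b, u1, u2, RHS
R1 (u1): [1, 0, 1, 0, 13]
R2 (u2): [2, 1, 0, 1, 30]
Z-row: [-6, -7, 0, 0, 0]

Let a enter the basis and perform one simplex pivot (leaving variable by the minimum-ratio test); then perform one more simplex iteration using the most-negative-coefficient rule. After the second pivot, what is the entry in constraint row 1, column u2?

0

Ratio test on column a — row 1: 13/1 = 13; row 2: 30/2 = 15. Minimum is 13 at row 1 (u1 leaves); pivot element 1.
Divide row 1 by 1; eliminate column a from the other rows.
Second iteration: most negative Z-row entry is -7 in column b, so b enters.
Ratio test on column b — row 1: entry 0 ≤ 0; row 2: 4/1 = 4. Minimum is 4 at row 2 (u2 leaves); pivot element 1.
Divide row 2 by 1; eliminate column b from the other rows.
After both pivots, the entry at constraint row 1, column u2 is 0.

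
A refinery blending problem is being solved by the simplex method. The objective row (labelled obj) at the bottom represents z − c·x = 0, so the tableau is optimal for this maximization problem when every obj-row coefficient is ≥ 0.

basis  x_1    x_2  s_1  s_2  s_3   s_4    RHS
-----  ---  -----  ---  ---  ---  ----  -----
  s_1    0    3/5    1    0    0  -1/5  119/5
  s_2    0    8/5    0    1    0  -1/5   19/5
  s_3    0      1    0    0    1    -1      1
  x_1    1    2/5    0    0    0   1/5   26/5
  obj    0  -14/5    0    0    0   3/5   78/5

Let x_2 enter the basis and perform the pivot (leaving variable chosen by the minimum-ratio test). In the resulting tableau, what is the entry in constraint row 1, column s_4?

2/5

Ratio test on column x_2 — row 1: (119/5)/(3/5) = 119/3; row 2: (19/5)/(8/5) = 19/8; row 3: 1/1 = 1; row 4: (26/5)/(2/5) = 13. Minimum is 1 at row 3 (s_3 leaves); pivot element 1.
Divide row 3 by 1; eliminate column x_2 from the other rows.
Row 1 update in column s_4: -1/5 − (3/5)·(-1) = 2/5.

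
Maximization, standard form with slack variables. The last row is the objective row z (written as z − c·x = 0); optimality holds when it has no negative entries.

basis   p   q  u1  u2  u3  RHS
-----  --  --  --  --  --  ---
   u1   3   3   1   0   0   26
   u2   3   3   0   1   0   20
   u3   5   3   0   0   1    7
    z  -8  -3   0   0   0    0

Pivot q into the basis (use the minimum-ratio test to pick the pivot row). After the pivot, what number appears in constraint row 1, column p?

Ratio test on column q — row 1: 26/3 = 26/3; row 2: 20/3 = 20/3; row 3: 7/3 = 7/3. Minimum is 7/3 at row 3 (u3 leaves); pivot element 3.
Divide row 3 by 3; eliminate column q from the other rows.
Row 1 update in column p: 3 − 3·(5/3) = -2.

-2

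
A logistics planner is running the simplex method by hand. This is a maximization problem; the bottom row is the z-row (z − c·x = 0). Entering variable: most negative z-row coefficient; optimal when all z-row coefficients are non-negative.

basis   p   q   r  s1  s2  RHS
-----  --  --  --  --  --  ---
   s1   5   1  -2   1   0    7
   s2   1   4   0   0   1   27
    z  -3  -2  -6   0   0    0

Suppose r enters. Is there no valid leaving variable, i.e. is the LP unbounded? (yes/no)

Every constraint-row entry in column r is ≤ 0, so increasing r is unbounded.

yes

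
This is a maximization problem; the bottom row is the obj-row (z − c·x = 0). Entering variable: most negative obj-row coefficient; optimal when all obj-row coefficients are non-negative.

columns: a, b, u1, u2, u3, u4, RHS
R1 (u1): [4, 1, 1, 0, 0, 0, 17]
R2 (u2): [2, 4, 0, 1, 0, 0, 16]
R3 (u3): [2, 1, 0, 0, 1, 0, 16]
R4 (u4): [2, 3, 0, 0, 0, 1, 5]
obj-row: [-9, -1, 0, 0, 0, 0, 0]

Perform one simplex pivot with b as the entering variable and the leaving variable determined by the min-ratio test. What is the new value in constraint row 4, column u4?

1/3

Ratio test on column b — row 1: 17/1 = 17; row 2: 16/4 = 4; row 3: 16/1 = 16; row 4: 5/3 = 5/3. Minimum is 5/3 at row 4 (u4 leaves); pivot element 3.
Divide row 4 by 3; eliminate column b from the other rows.
In the new row 4, the u4 entry is the old entry divided by the pivot: 1/3 = 1/3.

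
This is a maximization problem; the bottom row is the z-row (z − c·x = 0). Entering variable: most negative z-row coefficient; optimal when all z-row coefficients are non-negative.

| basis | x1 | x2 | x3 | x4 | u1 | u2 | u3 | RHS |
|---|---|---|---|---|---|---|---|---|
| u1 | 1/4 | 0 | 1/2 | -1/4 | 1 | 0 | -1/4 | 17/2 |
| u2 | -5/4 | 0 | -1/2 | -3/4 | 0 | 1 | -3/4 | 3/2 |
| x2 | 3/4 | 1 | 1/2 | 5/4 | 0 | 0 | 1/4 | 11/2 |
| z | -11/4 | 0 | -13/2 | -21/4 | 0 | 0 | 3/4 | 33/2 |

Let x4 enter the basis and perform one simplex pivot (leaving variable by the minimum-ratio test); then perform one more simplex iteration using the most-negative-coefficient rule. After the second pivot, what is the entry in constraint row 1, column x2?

-1

Ratio test on column x4 — row 1: entry -1/4 ≤ 0; row 2: entry -3/4 ≤ 0; row 3: (11/2)/(5/4) = 22/5. Minimum is 22/5 at row 3 (x2 leaves); pivot element 5/4.
Divide row 3 by 5/4; eliminate column x4 from the other rows.
Second iteration: most negative z-row entry is -22/5 in column x3, so x3 enters.
Ratio test on column x3 — row 1: (48/5)/(3/5) = 16; row 2: entry -1/5 ≤ 0; row 3: (22/5)/(2/5) = 11. Minimum is 11 at row 3 (x4 leaves); pivot element 2/5.
Divide row 3 by 2/5; eliminate column x3 from the other rows.
After both pivots, the entry at constraint row 1, column x2 is -1.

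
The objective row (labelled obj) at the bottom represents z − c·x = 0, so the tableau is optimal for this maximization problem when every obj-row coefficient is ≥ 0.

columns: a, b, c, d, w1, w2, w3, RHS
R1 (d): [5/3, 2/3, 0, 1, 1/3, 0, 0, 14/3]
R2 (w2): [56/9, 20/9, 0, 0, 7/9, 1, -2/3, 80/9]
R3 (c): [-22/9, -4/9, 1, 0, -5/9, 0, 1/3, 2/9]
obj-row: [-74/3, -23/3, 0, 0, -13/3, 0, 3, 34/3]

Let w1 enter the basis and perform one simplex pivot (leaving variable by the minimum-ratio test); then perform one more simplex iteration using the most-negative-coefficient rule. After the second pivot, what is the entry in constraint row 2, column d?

Ratio test on column w1 — row 1: (14/3)/(1/3) = 14; row 2: (80/9)/(7/9) = 80/7; row 3: entry -5/9 ≤ 0. Minimum is 80/7 at row 2 (w2 leaves); pivot element 7/9.
Divide row 2 by 7/9; eliminate column w1 from the other rows.
Second iteration: most negative obj-row entry is -5/7 in column w3, so w3 enters.
Ratio test on column w3 — row 1: (6/7)/(2/7) = 3; row 2: entry -6/7 ≤ 0; row 3: entry -1/7 ≤ 0. Minimum is 3 at row 1 (d leaves); pivot element 2/7.
Divide row 1 by 2/7; eliminate column w3 from the other rows.
After both pivots, the entry at constraint row 2, column d is 3.

3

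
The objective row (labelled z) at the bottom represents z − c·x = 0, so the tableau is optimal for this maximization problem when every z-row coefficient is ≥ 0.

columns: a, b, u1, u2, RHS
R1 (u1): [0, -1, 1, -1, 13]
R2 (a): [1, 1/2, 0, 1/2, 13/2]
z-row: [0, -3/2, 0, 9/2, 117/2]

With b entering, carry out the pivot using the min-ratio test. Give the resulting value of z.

Ratio test on column b — row 1: entry -1 ≤ 0; row 2: (13/2)/(1/2) = 13. Minimum is 13 at row 2 (a leaves); pivot element 1/2.
Pivot on row 2; the z-row RHS becomes 117/2 − (-3/2)·13 = 78.

78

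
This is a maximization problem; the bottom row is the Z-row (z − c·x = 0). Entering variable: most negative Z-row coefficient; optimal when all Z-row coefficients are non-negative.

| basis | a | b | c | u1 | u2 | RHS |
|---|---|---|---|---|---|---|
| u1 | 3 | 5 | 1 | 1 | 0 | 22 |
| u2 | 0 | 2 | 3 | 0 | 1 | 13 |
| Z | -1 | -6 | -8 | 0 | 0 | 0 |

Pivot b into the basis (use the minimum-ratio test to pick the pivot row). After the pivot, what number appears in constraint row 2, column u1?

Ratio test on column b — row 1: 22/5 = 22/5; row 2: 13/2 = 13/2. Minimum is 22/5 at row 1 (u1 leaves); pivot element 5.
Divide row 1 by 5; eliminate column b from the other rows.
Row 2 update in column u1: 0 − 2·(1/5) = -2/5.

-2/5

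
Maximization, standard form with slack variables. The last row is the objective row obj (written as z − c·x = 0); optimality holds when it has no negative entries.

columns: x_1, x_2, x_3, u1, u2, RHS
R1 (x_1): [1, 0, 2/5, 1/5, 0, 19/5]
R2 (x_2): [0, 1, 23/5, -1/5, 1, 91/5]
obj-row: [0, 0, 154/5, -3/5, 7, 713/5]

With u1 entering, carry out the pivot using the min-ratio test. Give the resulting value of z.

Ratio test on column u1 — row 1: (19/5)/(1/5) = 19; row 2: entry -1/5 ≤ 0. Minimum is 19 at row 1 (x_1 leaves); pivot element 1/5.
Pivot on row 1; the obj-row RHS becomes 713/5 − (-3/5)·19 = 154.

154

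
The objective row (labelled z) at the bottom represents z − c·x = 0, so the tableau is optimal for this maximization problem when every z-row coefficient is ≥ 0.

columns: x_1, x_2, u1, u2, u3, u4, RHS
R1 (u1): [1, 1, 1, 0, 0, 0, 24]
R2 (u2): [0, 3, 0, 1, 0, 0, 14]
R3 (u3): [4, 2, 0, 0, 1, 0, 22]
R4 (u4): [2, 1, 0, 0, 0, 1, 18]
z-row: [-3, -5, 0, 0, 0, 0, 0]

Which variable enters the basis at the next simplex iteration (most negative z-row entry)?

Negative z-row entries: x_1: -3, x_2: -5.
The most negative is -5 in column x_2, so x_2 enters.

x_2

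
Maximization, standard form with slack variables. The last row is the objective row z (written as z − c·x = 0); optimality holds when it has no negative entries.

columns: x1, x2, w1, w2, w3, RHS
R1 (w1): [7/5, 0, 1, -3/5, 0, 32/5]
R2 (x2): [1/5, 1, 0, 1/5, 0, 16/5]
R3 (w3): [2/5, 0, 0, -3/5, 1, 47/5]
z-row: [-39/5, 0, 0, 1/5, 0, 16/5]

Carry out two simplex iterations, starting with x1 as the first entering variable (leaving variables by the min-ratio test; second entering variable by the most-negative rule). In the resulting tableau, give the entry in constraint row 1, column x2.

Ratio test on column x1 — row 1: (32/5)/(7/5) = 32/7; row 2: (16/5)/(1/5) = 16; row 3: (47/5)/(2/5) = 47/2. Minimum is 32/7 at row 1 (w1 leaves); pivot element 7/5.
Divide row 1 by 7/5; eliminate column x1 from the other rows.
Second iteration: most negative z-row entry is -22/7 in column w2, so w2 enters.
Ratio test on column w2 — row 1: entry -3/7 ≤ 0; row 2: (16/7)/(2/7) = 8; row 3: entry -3/7 ≤ 0. Minimum is 8 at row 2 (x2 leaves); pivot element 2/7.
Divide row 2 by 2/7; eliminate column w2 from the other rows.
After both pivots, the entry at constraint row 1, column x2 is 3/2.

3/2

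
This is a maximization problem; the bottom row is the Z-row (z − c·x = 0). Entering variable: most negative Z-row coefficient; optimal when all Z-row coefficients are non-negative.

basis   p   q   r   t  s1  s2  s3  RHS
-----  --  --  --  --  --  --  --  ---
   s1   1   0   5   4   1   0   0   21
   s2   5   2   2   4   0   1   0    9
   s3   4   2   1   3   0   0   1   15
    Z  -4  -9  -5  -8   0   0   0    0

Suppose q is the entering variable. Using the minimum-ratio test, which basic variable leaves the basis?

s2

Column q entries and ratios — s1: 0 ≤ 0, skip; s2: 9/2 = 9/2; s3: 15/2 = 15/2.
Smallest ratio is 9/2 in the row of s2, so s2 leaves.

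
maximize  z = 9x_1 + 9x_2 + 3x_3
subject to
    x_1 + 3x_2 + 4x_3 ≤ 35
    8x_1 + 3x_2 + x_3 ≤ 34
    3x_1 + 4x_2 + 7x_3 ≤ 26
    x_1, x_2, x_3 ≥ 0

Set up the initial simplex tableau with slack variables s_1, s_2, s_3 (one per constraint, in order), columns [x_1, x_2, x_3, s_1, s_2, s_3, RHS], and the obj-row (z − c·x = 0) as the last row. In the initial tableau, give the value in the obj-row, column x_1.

The obj-row carries the negated objective coefficients: the x_1 entry is -9.

-9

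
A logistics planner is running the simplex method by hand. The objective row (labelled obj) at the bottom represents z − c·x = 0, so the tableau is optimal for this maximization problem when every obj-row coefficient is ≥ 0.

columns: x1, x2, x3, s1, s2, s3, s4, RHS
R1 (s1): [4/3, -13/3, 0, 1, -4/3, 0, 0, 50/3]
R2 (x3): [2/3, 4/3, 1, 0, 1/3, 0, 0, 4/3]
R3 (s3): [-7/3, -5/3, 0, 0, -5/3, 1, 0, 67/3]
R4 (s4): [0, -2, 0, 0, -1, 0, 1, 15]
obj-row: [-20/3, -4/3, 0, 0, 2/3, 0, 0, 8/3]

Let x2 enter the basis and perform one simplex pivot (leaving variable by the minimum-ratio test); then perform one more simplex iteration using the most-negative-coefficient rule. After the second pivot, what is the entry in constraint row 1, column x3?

-2

Ratio test on column x2 — row 1: entry -13/3 ≤ 0; row 2: (4/3)/(4/3) = 1; row 3: entry -5/3 ≤ 0; row 4: entry -2 ≤ 0. Minimum is 1 at row 2 (x3 leaves); pivot element 4/3.
Divide row 2 by 4/3; eliminate column x2 from the other rows.
Second iteration: most negative obj-row entry is -6 in column x1, so x1 enters.
Ratio test on column x1 — row 1: 21/(7/2) = 6; row 2: 1/(1/2) = 2; row 3: entry -3/2 ≤ 0; row 4: 17/1 = 17. Minimum is 2 at row 2 (x2 leaves); pivot element 1/2.
Divide row 2 by 1/2; eliminate column x1 from the other rows.
After both pivots, the entry at constraint row 1, column x3 is -2.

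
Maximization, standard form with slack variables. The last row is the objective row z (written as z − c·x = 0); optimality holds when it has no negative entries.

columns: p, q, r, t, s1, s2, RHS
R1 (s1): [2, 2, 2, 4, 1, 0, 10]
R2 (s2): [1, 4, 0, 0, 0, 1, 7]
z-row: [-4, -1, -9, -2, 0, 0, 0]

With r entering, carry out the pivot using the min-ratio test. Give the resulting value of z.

45

Ratio test on column r — row 1: 10/2 = 5; row 2: entry 0 ≤ 0. Minimum is 5 at row 1 (s1 leaves); pivot element 2.
Pivot on row 1; the z-row RHS becomes 0 − (-9)·5 = 45.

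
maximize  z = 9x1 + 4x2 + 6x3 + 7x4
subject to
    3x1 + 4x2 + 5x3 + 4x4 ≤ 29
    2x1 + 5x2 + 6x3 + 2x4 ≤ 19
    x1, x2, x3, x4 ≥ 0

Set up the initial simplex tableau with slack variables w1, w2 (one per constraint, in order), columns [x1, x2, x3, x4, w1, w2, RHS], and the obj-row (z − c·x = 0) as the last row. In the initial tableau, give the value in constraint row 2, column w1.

0

Slack w1 belongs to constraint 1; its column is the unit vector e_1, so the entry in row 2 is 0.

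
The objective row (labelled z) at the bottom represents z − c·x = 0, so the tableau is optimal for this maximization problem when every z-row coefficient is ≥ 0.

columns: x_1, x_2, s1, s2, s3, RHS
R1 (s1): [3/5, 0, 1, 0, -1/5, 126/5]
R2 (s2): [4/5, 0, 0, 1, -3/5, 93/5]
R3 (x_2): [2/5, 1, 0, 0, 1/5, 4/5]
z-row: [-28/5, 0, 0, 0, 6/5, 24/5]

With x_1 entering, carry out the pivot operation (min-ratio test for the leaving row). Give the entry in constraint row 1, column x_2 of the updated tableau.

Ratio test on column x_1 — row 1: (126/5)/(3/5) = 42; row 2: (93/5)/(4/5) = 93/4; row 3: (4/5)/(2/5) = 2. Minimum is 2 at row 3 (x_2 leaves); pivot element 2/5.
Divide row 3 by 2/5; eliminate column x_1 from the other rows.
Row 1 update in column x_2: 0 − (3/5)·(5/2) = -3/2.

-3/2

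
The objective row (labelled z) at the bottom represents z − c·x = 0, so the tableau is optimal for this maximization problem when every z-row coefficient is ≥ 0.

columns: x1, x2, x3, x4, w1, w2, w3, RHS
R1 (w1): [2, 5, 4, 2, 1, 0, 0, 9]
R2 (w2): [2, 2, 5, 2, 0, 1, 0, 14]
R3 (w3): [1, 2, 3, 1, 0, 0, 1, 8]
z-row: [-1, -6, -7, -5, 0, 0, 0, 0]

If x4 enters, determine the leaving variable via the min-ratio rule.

w1

Column x4 entries and ratios — w1: 9/2 = 9/2; w2: 14/2 = 7; w3: 8/1 = 8.
Smallest ratio is 9/2 in the row of w1, so w1 leaves.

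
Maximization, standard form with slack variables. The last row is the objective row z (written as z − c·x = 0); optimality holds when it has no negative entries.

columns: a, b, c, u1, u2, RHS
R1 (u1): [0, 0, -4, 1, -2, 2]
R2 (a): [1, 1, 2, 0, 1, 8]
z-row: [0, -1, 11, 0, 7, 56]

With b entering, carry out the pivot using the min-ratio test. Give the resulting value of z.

Ratio test on column b — row 1: entry 0 ≤ 0; row 2: 8/1 = 8. Minimum is 8 at row 2 (a leaves); pivot element 1.
Pivot on row 2; the z-row RHS becomes 56 − (-1)·8 = 64.

64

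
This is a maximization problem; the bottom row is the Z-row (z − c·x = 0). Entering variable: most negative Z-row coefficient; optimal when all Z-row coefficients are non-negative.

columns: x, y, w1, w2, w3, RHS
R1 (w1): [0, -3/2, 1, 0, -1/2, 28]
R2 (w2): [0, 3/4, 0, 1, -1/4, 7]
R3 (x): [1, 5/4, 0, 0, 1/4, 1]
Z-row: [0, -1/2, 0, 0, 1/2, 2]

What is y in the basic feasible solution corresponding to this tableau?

y is not in the basis, so in the current basic feasible solution y = 0.

0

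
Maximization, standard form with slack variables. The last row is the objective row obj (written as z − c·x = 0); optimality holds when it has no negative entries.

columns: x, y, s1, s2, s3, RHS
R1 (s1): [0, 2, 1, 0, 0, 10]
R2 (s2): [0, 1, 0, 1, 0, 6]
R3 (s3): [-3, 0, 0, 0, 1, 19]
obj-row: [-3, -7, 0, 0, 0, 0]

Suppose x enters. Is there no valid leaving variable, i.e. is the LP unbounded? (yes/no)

yes

Every constraint-row entry in column x is ≤ 0, so increasing x is unbounded.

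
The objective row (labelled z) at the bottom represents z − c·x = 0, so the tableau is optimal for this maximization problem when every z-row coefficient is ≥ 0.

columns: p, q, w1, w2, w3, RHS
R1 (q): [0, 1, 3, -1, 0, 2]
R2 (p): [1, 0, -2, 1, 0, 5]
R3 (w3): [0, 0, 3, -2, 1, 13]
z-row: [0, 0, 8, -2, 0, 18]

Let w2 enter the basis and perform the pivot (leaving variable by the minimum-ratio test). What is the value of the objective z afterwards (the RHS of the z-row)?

Ratio test on column w2 — row 1: entry -1 ≤ 0; row 2: 5/1 = 5; row 3: entry -2 ≤ 0. Minimum is 5 at row 2 (p leaves); pivot element 1.
Pivot on row 2; the z-row RHS becomes 18 − (-2)·5 = 28.

28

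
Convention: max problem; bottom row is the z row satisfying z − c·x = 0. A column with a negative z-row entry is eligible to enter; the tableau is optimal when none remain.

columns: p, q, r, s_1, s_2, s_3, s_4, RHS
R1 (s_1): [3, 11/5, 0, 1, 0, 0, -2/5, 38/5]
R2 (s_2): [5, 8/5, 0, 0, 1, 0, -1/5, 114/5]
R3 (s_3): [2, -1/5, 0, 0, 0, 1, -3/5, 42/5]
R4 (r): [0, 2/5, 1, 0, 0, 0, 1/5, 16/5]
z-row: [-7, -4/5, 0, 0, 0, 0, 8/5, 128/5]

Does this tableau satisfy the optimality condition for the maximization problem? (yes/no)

no

The z-row has a negative entry -7 in column p, so it is not optimal.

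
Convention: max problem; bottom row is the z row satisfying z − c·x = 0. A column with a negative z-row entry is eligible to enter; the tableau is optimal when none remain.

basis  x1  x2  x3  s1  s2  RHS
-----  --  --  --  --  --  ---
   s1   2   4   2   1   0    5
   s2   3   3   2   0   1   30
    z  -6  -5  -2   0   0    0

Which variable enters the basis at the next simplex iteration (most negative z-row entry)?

Negative z-row entries: x1: -6, x2: -5, x3: -2.
The most negative is -6 in column x1, so x1 enters.

x1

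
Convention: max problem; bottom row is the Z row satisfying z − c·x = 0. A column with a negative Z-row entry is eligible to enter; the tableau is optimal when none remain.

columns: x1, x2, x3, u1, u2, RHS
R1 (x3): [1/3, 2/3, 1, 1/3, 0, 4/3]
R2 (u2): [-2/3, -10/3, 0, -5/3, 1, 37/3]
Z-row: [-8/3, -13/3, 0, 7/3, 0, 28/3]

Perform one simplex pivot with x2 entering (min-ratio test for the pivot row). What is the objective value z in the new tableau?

Ratio test on column x2 — row 1: (4/3)/(2/3) = 2; row 2: entry -10/3 ≤ 0. Minimum is 2 at row 1 (x3 leaves); pivot element 2/3.
Pivot on row 1; the Z-row RHS becomes 28/3 − (-13/3)·2 = 18.

18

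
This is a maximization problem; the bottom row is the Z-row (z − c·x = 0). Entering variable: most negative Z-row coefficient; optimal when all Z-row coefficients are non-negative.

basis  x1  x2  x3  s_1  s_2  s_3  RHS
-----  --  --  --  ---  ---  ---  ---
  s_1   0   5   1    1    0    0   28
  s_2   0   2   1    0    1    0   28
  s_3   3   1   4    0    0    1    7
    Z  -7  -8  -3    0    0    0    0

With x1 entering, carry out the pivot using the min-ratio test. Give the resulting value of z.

Ratio test on column x1 — row 1: entry 0 ≤ 0; row 2: entry 0 ≤ 0; row 3: 7/3 = 7/3. Minimum is 7/3 at row 3 (s_3 leaves); pivot element 3.
Pivot on row 3; the Z-row RHS becomes 0 − (-7)·(7/3) = 49/3.

49/3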